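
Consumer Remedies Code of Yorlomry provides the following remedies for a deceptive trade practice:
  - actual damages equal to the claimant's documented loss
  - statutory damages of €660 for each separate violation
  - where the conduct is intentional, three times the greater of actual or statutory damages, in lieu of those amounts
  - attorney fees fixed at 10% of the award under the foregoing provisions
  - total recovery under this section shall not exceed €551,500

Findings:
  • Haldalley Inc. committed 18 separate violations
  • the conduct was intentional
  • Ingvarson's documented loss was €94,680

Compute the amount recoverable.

Statutory damages: 18 × €660 = €11,880
Greater of actual damages (€94,680) or statutory damages (€11,880): €94,680
Trebled: 3 × €94,680 = €284,040
Attorney fees: 10% of €284,040 = €28,404
Total before cap: €284,040 + €28,404 = €312,444
Cap at €551,500: €312,444 is within the cap, no reduction.

€312,444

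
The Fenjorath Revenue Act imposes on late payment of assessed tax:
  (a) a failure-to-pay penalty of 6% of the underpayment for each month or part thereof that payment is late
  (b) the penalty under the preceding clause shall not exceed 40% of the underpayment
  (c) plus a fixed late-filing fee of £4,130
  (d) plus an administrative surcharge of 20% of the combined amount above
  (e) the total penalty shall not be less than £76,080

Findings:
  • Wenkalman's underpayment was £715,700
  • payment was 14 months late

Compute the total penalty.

Accrued rate: 6% × 14 = 84%, capped at 40% → 40%
Failure-to-pay penalty: 40% of £715,700 = £286,280
Penalty before surcharge: £286,280 + £4,130 = £290,410
Administrative surcharge: 20% of £290,410 = £58,082
Total penalty: £290,410 + £58,082 = £348,492
Minimum £76,080: £348,492 meets the minimum, no increase.

£348,492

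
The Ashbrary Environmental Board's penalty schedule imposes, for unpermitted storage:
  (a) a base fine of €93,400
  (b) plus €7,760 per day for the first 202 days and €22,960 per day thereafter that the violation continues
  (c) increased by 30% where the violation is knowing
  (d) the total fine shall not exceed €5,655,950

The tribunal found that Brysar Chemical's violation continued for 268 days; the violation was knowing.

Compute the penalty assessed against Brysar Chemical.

€4,129,164

First 202 days: 202 × €7,760 = €1,567,520
Remaining days: (268 − 202) × €22,960 = €1,515,360
Per-day component: €1,567,520 + €1,515,360 = €3,082,880
Base plus per-day: €93,400 + €3,082,880 = €3,176,280
Enhancement: 30% of €3,176,280 = €952,884
Enhanced fine: €3,176,280 + €952,884 = €4,129,164
Cap at €5,655,950: €4,129,164 is within the cap, no reduction.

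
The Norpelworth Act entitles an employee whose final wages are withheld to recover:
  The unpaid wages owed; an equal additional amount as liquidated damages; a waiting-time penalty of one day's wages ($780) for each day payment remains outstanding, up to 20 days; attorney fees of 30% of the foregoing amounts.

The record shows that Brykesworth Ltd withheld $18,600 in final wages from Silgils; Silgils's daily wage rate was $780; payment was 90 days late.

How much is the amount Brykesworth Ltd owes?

$68,640

Liquidated damages (equal amount): $18,600
Penalty days: min(90, 20) = 20
Waiting-time penalty: 20 × $780 = $15,600
Subtotal: $18,600 + $18,600 + $15,600 = $52,800
Attorney fees: 30% of $52,800 = $15,840
Total award: $52,800 + $15,840 = $68,640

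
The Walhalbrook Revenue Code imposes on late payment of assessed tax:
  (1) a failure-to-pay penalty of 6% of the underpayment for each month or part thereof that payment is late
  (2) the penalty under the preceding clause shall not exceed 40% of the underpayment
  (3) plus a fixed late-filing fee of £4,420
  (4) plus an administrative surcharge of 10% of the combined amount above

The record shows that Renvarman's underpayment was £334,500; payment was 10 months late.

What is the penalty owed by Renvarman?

Accrued rate: 6% × 10 = 60%, capped at 40% → 40%
Failure-to-pay penalty: 40% of £334,500 = £133,800
Penalty before surcharge: £133,800 + £4,420 = £138,220
Administrative surcharge: 10% of £138,220 = £13,822
Total penalty: £138,220 + £13,822 = £152,042

£152,042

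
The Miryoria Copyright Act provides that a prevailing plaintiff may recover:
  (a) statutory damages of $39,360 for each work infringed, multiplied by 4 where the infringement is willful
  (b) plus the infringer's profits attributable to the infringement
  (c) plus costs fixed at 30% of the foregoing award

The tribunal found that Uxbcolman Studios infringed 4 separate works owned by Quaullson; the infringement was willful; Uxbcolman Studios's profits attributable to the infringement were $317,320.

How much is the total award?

Statutory damages: 4 × $39,360 = $157,440
Multiplied by 4: 4 × $157,440 = $629,760
Combined award: $629,760 + $317,320 = $947,080
Costs: 30% of $947,080 = $284,124
Award plus costs: $947,080 + $284,124 = $1,231,204

$1,231,204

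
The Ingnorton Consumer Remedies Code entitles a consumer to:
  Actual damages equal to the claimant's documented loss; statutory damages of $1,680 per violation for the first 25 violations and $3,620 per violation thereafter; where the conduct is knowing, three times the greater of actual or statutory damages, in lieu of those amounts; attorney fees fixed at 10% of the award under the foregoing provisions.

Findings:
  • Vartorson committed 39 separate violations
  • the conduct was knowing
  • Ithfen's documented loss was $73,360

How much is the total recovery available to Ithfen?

First 25 violations: 25 × $1,680 = $42,000
Remaining violations: (39 − 25) × $3,620 = $50,680
Statutory damages: $42,000 + $50,680 = $92,680
Greater of actual damages ($73,360) or statutory damages ($92,680): $92,680
Trebled: 3 × $92,680 = $278,040
Attorney fees: 10% of $278,040 = $27,804
Total recovery: $278,040 + $27,804 = $305,844

$305,844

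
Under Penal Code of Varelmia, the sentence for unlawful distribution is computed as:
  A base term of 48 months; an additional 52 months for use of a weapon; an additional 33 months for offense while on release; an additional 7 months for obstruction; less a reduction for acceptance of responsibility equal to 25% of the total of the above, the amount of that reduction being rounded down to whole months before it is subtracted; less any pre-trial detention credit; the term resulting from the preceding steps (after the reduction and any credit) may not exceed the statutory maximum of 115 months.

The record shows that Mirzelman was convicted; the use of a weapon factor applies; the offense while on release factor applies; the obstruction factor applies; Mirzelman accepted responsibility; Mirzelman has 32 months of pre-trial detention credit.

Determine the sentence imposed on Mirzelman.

Sentence: 73 months

Use of a weapon enhancement: +52 months
Offense while on release enhancement: +33 months
Obstruction enhancement: +7 months
Adjusted term: 48 months + 52 months + 33 months + 7 months = 140 months
Acceptance of responsibility reduction: 25% of 140 months = 35 months (rounded down)
After reduction: 140 − 35 = 105 months
Less pre-trial detention credit: 105 months − 32 months = 73 months
Cap at 115 months: 73 months is within the cap, no reduction.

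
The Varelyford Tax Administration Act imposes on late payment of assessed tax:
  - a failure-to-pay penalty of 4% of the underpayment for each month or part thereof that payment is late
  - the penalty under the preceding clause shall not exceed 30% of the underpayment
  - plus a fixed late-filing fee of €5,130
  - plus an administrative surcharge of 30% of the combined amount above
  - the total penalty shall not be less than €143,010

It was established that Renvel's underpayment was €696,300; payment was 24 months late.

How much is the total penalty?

Accrued rate: 4% × 24 = 96%, capped at 30% → 30%
Failure-to-pay penalty: 30% of €696,300 = €208,890
Penalty before surcharge: €208,890 + €5,130 = €214,020
Administrative surcharge: 30% of €214,020 = €64,206
Total penalty: €214,020 + €64,206 = €278,226
Minimum €143,010: €278,226 meets the minimum, no increase.

€278,226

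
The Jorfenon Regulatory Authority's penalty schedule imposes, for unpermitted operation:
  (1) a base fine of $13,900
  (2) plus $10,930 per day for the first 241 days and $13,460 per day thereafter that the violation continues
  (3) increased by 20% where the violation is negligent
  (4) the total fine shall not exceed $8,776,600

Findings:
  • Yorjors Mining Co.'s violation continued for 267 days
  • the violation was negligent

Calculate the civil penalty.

First 241 days: 241 × $10,930 = $2,634,130
Remaining days: (267 − 241) × $13,460 = $349,960
Per-day component: $2,634,130 + $349,960 = $2,984,090
Base plus per-day: $13,900 + $2,984,090 = $2,997,990
Enhancement: 20% of $2,997,990 = $599,598
Enhanced fine: $2,997,990 + $599,598 = $3,597,588
Cap at $8,776,600: $3,597,588 is within the cap, no reduction.

$3,597,588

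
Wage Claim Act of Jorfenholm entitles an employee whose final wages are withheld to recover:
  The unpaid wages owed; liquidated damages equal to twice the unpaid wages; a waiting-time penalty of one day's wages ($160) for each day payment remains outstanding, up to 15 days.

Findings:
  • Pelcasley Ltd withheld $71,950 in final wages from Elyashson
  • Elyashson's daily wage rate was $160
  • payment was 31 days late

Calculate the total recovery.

$218,250

Doubled: 2 × $71,950 = $143,900
Penalty days: min(31, 15) = 15
Waiting-time penalty: 15 × $160 = $2,400
Total award: $71,950 + $143,900 + $2,400 = $218,250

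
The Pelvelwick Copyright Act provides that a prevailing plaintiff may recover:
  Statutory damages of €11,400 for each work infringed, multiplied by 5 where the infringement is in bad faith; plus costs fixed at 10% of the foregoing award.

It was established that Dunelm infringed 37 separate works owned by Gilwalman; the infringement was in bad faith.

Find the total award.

Statutory damages: 37 × €11,400 = €421,800
Multiplied by 5: 5 × €421,800 = €2,109,000
Costs: 10% of €2,109,000 = €210,900
Award plus costs: €2,109,000 + €210,900 = €2,319,900

€2,319,900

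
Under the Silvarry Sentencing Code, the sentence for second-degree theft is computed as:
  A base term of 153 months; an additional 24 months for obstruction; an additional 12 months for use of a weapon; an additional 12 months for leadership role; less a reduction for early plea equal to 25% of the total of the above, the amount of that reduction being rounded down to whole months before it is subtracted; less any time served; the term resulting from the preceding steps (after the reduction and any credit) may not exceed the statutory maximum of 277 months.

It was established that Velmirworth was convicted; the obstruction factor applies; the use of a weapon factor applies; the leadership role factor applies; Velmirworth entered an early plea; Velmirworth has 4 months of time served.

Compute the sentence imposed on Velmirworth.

147 months

Obstruction enhancement: +24 months
Use of a weapon enhancement: +12 months
Leadership role enhancement: +12 months
Adjusted term: 153 months + 24 months + 12 months + 12 months = 201 months
Early plea reduction: 25% of 201 months = 50 months (rounded down)
After reduction: 201 − 50 = 151 months
Less time served: 151 months − 4 months = 147 months
Cap at 277 months: 147 months is within the cap, no reduction.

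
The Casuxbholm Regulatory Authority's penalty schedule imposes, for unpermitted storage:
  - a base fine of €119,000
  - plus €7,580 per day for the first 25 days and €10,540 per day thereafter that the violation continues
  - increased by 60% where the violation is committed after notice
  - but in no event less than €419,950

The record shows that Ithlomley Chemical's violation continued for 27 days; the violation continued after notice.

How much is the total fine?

First 25 days: 25 × €7,580 = €189,500
Remaining days: (27 − 25) × €10,540 = €21,080
Per-day component: €189,500 + €21,080 = €210,580
Base plus per-day: €119,000 + €210,580 = €329,580
Enhancement: 60% of €329,580 = €197,748
Enhanced fine: €329,580 + €197,748 = €527,328
Minimum €419,950: €527,328 meets the minimum, no increase.

€527,328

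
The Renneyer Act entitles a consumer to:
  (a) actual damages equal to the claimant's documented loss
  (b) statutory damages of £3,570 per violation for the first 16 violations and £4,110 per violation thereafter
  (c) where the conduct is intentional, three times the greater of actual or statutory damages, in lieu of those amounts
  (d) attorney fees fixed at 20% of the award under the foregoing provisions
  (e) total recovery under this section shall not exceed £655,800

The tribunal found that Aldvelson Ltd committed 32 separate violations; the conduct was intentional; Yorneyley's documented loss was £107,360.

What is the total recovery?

£442,368

First 16 violations: 16 × £3,570 = £57,120
Remaining violations: (32 − 16) × £4,110 = £65,760
Statutory damages: £57,120 + £65,760 = £122,880
Greater of actual damages (£107,360) or statutory damages (£122,880): £122,880
Trebled: 3 × £122,880 = £368,640
Attorney fees: 20% of £368,640 = £73,728
Total before cap: £368,640 + £73,728 = £442,368
Cap at £655,800: £442,368 is within the cap, no reduction.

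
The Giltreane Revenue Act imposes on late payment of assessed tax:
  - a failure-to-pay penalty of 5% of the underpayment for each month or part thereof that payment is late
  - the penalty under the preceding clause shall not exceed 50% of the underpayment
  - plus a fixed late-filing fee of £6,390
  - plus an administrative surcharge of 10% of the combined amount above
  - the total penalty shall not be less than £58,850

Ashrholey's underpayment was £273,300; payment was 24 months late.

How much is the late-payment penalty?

Accrued rate: 5% × 24 = 120%, capped at 50% → 50%
Failure-to-pay penalty: 50% of £273,300 = £136,650
Penalty before surcharge: £136,650 + £6,390 = £143,040
Administrative surcharge: 10% of £143,040 = £14,304
Total penalty: £143,040 + £14,304 = £157,344
Minimum £58,850: £157,344 meets the minimum, no increase.

£157,344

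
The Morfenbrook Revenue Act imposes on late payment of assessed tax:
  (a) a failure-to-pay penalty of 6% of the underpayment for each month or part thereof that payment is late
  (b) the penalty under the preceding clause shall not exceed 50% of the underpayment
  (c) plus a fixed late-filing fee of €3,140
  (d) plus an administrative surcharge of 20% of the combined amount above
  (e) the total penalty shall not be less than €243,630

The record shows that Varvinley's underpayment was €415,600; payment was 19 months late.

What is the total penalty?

Accrued rate: 6% × 19 = 114%, capped at 50% → 50%
Failure-to-pay penalty: 50% of €415,600 = €207,800
Penalty before surcharge: €207,800 + €3,140 = €210,940
Administrative surcharge: 20% of €210,940 = €42,188
Total penalty: €210,940 + €42,188 = €253,128
Minimum €243,630: €253,128 meets the minimum, no increase.

€253,128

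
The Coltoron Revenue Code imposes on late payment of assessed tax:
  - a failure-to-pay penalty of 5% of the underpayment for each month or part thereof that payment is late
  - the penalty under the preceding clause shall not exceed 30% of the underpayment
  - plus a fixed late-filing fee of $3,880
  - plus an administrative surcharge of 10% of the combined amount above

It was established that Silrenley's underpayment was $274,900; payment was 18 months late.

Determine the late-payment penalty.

Accrued rate: 5% × 18 = 90%, capped at 30% → 30%
Failure-to-pay penalty: 30% of $274,900 = $82,470
Penalty before surcharge: $82,470 + $3,880 = $86,350
Administrative surcharge: 10% of $86,350 = $8,635
Total penalty: $86,350 + $8,635 = $94,985

$94,985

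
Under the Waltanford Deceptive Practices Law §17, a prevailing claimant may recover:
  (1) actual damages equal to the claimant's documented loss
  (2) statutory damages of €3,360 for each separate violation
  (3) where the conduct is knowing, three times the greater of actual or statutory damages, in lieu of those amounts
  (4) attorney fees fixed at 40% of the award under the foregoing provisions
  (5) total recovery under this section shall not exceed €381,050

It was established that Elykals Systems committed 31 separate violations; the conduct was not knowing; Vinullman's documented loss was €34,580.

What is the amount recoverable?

Total recovery: €194,236

Statutory damages: 31 × €3,360 = €104,160
Conduct not knowing: the in-lieu enhancement does not apply.
Actual plus statutory damages: €34,580 + €104,160 = €138,740
Attorney fees: 40% of €138,740 = €55,496
Total before cap: €138,740 + €55,496 = €194,236
Cap at €381,050: €194,236 is within the cap, no reduction.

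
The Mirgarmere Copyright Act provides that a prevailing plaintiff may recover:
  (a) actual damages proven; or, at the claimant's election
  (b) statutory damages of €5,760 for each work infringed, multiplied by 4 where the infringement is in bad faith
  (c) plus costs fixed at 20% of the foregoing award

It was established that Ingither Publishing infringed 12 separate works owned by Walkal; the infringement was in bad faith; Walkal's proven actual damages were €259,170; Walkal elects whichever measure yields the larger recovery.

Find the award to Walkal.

Statutory damages: 12 × €5,760 = €69,120
Multiplied by 4: 4 × €69,120 = €276,480
Greater of actual damages (€259,170) or enhanced statutory damages (€276,480): €276,480
Costs: 20% of €276,480 = €55,296
Award plus costs: €276,480 + €55,296 = €331,776

€331,776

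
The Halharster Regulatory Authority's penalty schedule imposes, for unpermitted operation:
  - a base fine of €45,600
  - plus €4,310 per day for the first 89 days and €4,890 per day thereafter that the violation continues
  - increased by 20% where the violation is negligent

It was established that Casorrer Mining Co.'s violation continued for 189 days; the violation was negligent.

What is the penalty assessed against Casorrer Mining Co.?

€1,101,828

First 89 days: 89 × €4,310 = €383,590
Remaining days: (189 − 89) × €4,890 = €489,000
Per-day component: €383,590 + €489,000 = €872,590
Base plus per-day: €45,600 + €872,590 = €918,190
Enhancement: 20% of €918,190 = €183,638
Enhanced fine: €918,190 + €183,638 = €1,101,828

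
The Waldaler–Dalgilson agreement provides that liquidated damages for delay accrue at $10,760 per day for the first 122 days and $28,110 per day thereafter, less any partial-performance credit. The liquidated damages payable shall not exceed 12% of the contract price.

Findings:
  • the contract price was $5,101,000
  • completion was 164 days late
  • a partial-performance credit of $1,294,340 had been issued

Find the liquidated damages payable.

First 122 days: 122 × $10,760 = $1,312,720
Remaining days: (164 − 122) × $28,110 = $1,180,620
Accrued per-day damages: $1,312,720 + $1,180,620 = $2,493,340
Less partial-performance credit: $2,493,340 − $1,294,340 = $1,199,000
Cap: 12% of $5,101,000 = $612,120
Cap at $612,120: $1,199,000 exceeds the cap → $612,120

$612,120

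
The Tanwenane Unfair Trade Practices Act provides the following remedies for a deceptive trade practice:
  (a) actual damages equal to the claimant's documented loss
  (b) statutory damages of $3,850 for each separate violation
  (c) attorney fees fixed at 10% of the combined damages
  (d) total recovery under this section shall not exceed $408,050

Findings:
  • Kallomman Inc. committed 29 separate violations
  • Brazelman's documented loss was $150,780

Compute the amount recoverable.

Statutory damages: 29 × $3,850 = $111,650
Combined damages: $150,780 + $111,650 = $262,430
Attorney fees: 10% of $262,430 = $26,243
Total before cap: $262,430 + $26,243 = $288,673
Cap at $408,050: $288,673 is within the cap, no reduction.

$288,673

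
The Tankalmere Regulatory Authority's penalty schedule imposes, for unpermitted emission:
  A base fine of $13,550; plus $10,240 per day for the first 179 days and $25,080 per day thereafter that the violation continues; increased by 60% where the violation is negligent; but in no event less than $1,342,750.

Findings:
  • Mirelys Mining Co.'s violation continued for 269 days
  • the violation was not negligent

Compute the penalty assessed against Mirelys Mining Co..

Civil penalty: $4,103,710

First 179 days: 179 × $10,240 = $1,832,960
Remaining days: (269 − 179) × $25,080 = $2,257,200
Per-day component: $1,832,960 + $2,257,200 = $4,090,160
Base plus per-day: $13,550 + $4,090,160 = $4,103,710
The violation was not negligent: no 60% increase.
Minimum $1,342,750: $4,103,710 meets the minimum, no increase.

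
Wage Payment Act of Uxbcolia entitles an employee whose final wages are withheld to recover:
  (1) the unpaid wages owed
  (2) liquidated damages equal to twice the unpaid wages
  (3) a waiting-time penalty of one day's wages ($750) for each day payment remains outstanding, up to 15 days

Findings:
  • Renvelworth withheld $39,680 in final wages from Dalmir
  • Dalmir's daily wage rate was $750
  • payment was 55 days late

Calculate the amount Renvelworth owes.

$130,290

Doubled: 2 × $39,680 = $79,360
Penalty days: min(55, 15) = 15
Waiting-time penalty: 15 × $750 = $11,250
Total award: $39,680 + $79,360 + $11,250 = $130,290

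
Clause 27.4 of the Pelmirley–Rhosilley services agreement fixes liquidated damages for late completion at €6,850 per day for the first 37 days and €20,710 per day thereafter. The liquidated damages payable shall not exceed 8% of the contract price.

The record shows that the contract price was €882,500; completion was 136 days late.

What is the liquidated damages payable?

€70,600

First 37 days: 37 × €6,850 = €253,450
Remaining days: (136 − 37) × €20,710 = €2,050,290
Accrued per-day damages: €253,450 + €2,050,290 = €2,303,740
Cap: 8% of €882,500 = €70,600
Cap at €70,600: €2,303,740 exceeds the cap → €70,600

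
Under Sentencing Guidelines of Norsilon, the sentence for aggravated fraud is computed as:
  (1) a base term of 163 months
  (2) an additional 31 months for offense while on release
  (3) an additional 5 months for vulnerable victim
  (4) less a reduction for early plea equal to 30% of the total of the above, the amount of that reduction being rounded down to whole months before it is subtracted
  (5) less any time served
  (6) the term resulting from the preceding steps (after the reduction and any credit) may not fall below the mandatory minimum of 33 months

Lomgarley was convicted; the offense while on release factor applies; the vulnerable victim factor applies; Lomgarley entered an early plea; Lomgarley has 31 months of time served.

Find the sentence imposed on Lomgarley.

109 months

Offense while on release enhancement: +31 months
Vulnerable victim enhancement: +5 months
Adjusted term: 163 months + 31 months + 5 months = 199 months
Early plea reduction: 30% of 199 months = 59 months (rounded down)
After reduction: 199 − 59 = 140 months
Less time served: 140 months − 31 months = 109 months
Minimum 33 months: 109 months meets the minimum, no increase.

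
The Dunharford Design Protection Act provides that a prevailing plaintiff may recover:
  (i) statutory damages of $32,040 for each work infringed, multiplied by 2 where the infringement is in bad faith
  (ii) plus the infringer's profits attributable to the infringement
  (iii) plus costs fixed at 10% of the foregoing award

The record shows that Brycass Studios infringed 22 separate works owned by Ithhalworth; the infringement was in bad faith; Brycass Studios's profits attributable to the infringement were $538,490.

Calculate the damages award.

$2,143,075

Statutory damages: 22 × $32,040 = $704,880
Doubled: 2 × $704,880 = $1,409,760
Combined award: $1,409,760 + $538,490 = $1,948,250
Costs: 10% of $1,948,250 = $194,825
Award plus costs: $1,948,250 + $194,825 = $2,143,075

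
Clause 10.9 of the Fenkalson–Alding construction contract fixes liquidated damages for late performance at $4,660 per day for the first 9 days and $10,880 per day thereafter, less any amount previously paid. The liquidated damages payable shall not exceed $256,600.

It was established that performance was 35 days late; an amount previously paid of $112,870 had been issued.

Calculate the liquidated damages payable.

$211,950

First 9 days: 9 × $4,660 = $41,940
Remaining days: (35 − 9) × $10,880 = $282,880
Accrued per-day damages: $41,940 + $282,880 = $324,820
Less amount previously paid: $324,820 − $112,870 = $211,950
Cap at $256,600: $211,950 is within the cap, no reduction.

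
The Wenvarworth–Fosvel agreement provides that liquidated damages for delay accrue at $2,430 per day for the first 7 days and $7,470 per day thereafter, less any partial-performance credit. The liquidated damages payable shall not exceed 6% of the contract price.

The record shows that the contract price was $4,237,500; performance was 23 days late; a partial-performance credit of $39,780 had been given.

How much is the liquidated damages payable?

$96,750

First 7 days: 7 × $2,430 = $17,010
Remaining days: (23 − 7) × $7,470 = $119,520
Accrued per-day damages: $17,010 + $119,520 = $136,530
Less partial-performance credit: $136,530 − $39,780 = $96,750
Cap: 6% of $4,237,500 = $254,250
Cap at $254,250: $96,750 is within the cap, no reduction.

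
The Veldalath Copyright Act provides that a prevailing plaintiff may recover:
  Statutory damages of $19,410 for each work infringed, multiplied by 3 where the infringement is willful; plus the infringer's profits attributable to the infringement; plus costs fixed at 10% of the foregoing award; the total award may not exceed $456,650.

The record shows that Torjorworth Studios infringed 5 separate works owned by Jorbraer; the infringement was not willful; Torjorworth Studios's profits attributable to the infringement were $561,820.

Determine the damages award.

$456,650

Statutory damages: 5 × $19,410 = $97,050
Infringement not willful: no ×3 enhancement.
Combined award: $97,050 + $561,820 = $658,870
Costs: 10% of $658,870 = $65,887
Award plus costs: $658,870 + $65,887 = $724,757
Cap at $456,650: $724,757 exceeds the cap → $456,650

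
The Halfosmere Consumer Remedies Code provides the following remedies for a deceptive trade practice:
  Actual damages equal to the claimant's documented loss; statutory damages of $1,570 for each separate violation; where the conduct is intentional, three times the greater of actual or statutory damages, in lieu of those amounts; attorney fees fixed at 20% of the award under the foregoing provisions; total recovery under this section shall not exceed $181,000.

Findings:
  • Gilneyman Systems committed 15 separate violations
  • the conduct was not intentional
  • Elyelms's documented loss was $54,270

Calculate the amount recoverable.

Statutory damages: 15 × $1,570 = $23,550
Conduct not intentional: the in-lieu enhancement does not apply.
Actual plus statutory damages: $54,270 + $23,550 = $77,820
Attorney fees: 20% of $77,820 = $15,564
Total before cap: $77,820 + $15,564 = $93,384
Cap at $181,000: $93,384 is within the cap, no reduction.

Total recovery: $93,384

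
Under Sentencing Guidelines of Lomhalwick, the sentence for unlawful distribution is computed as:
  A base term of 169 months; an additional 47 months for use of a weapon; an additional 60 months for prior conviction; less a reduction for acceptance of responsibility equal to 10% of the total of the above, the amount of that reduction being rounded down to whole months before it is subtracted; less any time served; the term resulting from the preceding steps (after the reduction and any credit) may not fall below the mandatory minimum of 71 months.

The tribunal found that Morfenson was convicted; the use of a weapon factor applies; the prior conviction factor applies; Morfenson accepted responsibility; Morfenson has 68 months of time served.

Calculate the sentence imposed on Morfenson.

181 months

Use of a weapon enhancement: +47 months
Prior conviction enhancement: +60 months
Adjusted term: 169 months + 47 months + 60 months = 276 months
Acceptance of responsibility reduction: 10% of 276 months = 27 months (rounded down)
After reduction: 276 − 27 = 249 months
Less time served: 249 months − 68 months = 181 months
Minimum 71 months: 181 months meets the minimum, no increase.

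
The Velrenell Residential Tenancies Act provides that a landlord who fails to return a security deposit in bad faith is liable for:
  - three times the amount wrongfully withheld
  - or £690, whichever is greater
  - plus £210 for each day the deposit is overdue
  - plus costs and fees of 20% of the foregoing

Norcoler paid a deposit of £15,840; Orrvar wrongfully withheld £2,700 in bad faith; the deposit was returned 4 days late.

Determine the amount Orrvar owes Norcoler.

Trebled: 3 × £2,700 = £8,100
Minimum £690: £8,100 meets the minimum, no increase.
Late-return penalty: 4 × £210 = £840
Damages plus late penalty: £8,100 + £840 = £8,940
Costs and fees: 20% of £8,940 = £1,788
Total recovery: £8,940 + £1,788 = £10,728

£10,728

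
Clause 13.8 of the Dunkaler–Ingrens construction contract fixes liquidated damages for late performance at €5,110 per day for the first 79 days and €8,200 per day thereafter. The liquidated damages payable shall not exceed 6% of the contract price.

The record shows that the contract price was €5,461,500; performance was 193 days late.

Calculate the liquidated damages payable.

First 79 days: 79 × €5,110 = €403,690
Remaining days: (193 − 79) × €8,200 = €934,800
Accrued per-day damages: €403,690 + €934,800 = €1,338,490
Cap: 6% of €5,461,500 = €327,690
Cap at €327,690: €1,338,490 exceeds the cap → €327,690

Liquidated damages: €327,690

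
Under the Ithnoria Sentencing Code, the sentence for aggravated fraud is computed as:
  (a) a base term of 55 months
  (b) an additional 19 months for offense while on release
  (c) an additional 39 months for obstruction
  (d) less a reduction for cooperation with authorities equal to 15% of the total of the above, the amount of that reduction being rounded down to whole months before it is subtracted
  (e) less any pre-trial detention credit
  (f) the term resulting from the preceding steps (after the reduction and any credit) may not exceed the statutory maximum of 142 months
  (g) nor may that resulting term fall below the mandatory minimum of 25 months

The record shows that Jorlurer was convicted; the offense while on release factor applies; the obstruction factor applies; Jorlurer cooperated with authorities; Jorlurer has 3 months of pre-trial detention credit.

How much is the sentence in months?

Offense while on release enhancement: +19 months
Obstruction enhancement: +39 months
Adjusted term: 55 months + 19 months + 39 months = 113 months
Cooperation with authorities reduction: 15% of 113 months = 16 months (rounded down)
After reduction: 113 − 16 = 97 months
Less pre-trial detention credit: 97 months − 3 months = 94 months
Cap at 142 months: 94 months is within the cap, no reduction.
Minimum 25 months: 94 months meets the minimum, no increase.

94 months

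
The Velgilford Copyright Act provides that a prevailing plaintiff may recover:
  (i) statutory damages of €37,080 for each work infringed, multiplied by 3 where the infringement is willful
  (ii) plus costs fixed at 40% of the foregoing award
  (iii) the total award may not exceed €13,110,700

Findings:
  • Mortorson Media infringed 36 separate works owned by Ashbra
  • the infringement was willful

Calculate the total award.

Statutory damages: 36 × €37,080 = €1,334,880
Trebled: 3 × €1,334,880 = €4,004,640
Costs: 40% of €4,004,640 = €1,601,856
Award plus costs: €4,004,640 + €1,601,856 = €5,606,496
Cap at €13,110,700: €5,606,496 is within the cap, no reduction.

€5,606,496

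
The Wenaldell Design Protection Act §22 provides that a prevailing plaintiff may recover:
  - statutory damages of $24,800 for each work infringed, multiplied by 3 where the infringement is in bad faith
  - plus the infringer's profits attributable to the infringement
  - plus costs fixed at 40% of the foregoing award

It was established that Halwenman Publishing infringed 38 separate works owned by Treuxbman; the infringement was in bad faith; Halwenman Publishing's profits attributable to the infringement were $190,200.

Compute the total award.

$4,224,360

Statutory damages: 38 × $24,800 = $942,400
Trebled: 3 × $942,400 = $2,827,200
Combined award: $2,827,200 + $190,200 = $3,017,400
Costs: 40% of $3,017,400 = $1,206,960
Award plus costs: $3,017,400 + $1,206,960 = $4,224,360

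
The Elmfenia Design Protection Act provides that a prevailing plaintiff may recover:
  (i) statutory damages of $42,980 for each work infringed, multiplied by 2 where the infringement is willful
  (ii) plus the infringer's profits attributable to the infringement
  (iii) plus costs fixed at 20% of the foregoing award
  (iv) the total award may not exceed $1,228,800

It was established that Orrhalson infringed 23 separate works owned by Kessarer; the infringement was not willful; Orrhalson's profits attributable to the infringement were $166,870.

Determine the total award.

$1,228,800

Statutory damages: 23 × $42,980 = $988,540
Infringement not willful: no ×2 enhancement.
Combined award: $988,540 + $166,870 = $1,155,410
Costs: 20% of $1,155,410 = $231,082
Award plus costs: $1,155,410 + $231,082 = $1,386,492
Cap at $1,228,800: $1,386,492 exceeds the cap → $1,228,800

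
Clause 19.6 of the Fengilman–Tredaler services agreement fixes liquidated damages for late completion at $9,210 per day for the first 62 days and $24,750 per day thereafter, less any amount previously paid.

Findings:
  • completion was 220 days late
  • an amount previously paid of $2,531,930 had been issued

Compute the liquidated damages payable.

$1,949,590

First 62 days: 62 × $9,210 = $571,020
Remaining days: (220 − 62) × $24,750 = $3,910,500
Accrued per-day damages: $571,020 + $3,910,500 = $4,481,520
Less amount previously paid: $4,481,520 − $2,531,930 = $1,949,590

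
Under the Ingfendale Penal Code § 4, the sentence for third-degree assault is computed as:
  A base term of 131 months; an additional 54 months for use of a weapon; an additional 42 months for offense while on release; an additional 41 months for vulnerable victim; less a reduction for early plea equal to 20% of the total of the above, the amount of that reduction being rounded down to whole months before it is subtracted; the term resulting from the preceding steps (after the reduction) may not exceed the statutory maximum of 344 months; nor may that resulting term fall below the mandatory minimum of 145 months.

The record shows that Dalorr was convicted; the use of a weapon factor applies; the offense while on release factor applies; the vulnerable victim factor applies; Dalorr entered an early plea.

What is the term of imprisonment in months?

Use of a weapon enhancement: +54 months
Offense while on release enhancement: +42 months
Vulnerable victim enhancement: +41 months
Adjusted term: 131 months + 54 months + 42 months + 41 months = 268 months
Early plea reduction: 20% of 268 months = 53 months (rounded down)
After reduction: 268 − 53 = 215 months
Cap at 344 months: 215 months is within the cap, no reduction.
Minimum 145 months: 215 months meets the minimum, no increase.

215 months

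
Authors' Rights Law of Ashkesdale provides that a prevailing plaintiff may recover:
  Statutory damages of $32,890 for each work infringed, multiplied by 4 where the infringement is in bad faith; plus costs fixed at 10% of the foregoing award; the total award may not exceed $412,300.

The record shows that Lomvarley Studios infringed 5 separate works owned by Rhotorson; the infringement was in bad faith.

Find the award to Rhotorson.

$412,300

Statutory damages: 5 × $32,890 = $164,450
Multiplied by 4: 4 × $164,450 = $657,800
Costs: 10% of $657,800 = $65,780
Award plus costs: $657,800 + $65,780 = $723,580
Cap at $412,300: $723,580 exceeds the cap → $412,300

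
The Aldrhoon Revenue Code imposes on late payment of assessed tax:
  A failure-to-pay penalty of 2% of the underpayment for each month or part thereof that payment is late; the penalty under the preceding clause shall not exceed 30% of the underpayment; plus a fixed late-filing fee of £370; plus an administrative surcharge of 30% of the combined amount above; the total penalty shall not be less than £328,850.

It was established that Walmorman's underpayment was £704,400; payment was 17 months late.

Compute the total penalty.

Accrued rate: 2% × 17 = 34%, capped at 30% → 30%
Failure-to-pay penalty: 30% of £704,400 = £211,320
Penalty before surcharge: £211,320 + £370 = £211,690
Administrative surcharge: 30% of £211,690 = £63,507
Total penalty: £211,690 + £63,507 = £275,197
Minimum £328,850: £275,197 is below the minimum → £328,850

£328,850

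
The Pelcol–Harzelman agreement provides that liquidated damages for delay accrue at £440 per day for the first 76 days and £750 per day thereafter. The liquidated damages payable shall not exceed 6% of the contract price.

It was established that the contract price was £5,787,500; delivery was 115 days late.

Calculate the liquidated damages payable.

First 76 days: 76 × £440 = £33,440
Remaining days: (115 − 76) × £750 = £29,250
Accrued per-day damages: £33,440 + £29,250 = £62,690
Cap: 6% of £5,787,500 = £347,250
Cap at £347,250: £62,690 is within the cap, no reduction.

£62,690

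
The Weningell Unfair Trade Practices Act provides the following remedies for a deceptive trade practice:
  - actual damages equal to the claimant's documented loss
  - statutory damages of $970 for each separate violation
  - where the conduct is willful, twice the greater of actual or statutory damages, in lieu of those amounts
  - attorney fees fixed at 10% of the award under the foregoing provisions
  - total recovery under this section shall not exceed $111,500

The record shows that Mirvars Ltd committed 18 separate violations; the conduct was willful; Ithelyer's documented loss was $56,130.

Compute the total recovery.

Statutory damages: 18 × $970 = $17,460
Greater of actual damages ($56,130) or statutory damages ($17,460): $56,130
Doubled: 2 × $56,130 = $112,260
Attorney fees: 10% of $112,260 = $11,226
Total before cap: $112,260 + $11,226 = $123,486
Cap at $111,500: $123,486 exceeds the cap → $111,500

$111,500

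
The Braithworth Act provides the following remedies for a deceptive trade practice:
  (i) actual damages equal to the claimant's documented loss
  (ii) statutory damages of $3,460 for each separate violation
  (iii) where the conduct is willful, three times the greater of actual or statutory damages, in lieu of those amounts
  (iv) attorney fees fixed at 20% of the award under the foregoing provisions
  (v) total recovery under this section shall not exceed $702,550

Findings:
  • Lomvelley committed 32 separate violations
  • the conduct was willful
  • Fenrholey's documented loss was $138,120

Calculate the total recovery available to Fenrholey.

Statutory damages: 32 × $3,460 = $110,720
Greater of actual damages ($138,120) or statutory damages ($110,720): $138,120
Trebled: 3 × $138,120 = $414,360
Attorney fees: 20% of $414,360 = $82,872
Total before cap: $414,360 + $82,872 = $497,232
Cap at $702,550: $497,232 is within the cap, no reduction.

$497,232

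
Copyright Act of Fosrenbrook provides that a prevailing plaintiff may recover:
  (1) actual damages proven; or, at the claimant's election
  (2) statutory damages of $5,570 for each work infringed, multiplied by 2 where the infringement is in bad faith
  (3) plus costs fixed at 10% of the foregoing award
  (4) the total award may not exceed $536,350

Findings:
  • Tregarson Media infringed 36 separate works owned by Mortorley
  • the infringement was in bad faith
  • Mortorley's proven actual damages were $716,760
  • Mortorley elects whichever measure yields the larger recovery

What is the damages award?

Statutory damages: 36 × $5,570 = $200,520
Doubled: 2 × $200,520 = $401,040
Greater of actual damages ($716,760) or enhanced statutory damages ($401,040): $716,760
Costs: 10% of $716,760 = $71,676
Award plus costs: $716,760 + $71,676 = $788,436
Cap at $536,350: $788,436 exceeds the cap → $536,350

$536,350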